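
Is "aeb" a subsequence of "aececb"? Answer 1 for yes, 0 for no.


Check if "aeb" is a subsequence of "aececb"
Greedy scan:
  Position 0 ('a'): matches sub[0] = 'a'
  Position 1 ('e'): matches sub[1] = 'e'
  Position 2 ('c'): no match needed
  Position 3 ('e'): no match needed
  Position 4 ('c'): no match needed
  Position 5 ('b'): matches sub[2] = 'b'
All 3 characters matched => is a subsequence

1


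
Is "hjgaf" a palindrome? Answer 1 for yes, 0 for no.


Input: hjgaf
Reversed: fagjh
  Compare pos 0 ('h') with pos 4 ('f'): MISMATCH
  Compare pos 1 ('j') with pos 3 ('a'): MISMATCH
Result: not a palindrome

0


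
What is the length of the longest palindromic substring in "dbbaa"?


Input: "dbbaa"
Checking substrings for palindromes:
  [1:3] "bb" (len 2) => palindrome
  [3:5] "aa" (len 2) => palindrome
Longest palindromic substring: "bb" with length 2

2


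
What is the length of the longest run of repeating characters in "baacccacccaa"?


Input: "baacccacccaa"
Scanning for longest run:
  Position 1 ('a'): new char, reset run to 1
  Position 2 ('a'): continues run of 'a', length=2
  Position 3 ('c'): new char, reset run to 1
  Position 4 ('c'): continues run of 'c', length=2
  Position 5 ('c'): continues run of 'c', length=3
  Position 6 ('a'): new char, reset run to 1
  Position 7 ('c'): new char, reset run to 1
  Position 8 ('c'): continues run of 'c', length=2
  Position 9 ('c'): continues run of 'c', length=3
  Position 10 ('a'): new char, reset run to 1
  Position 11 ('a'): continues run of 'a', length=2
Longest run: 'c' with length 3

3


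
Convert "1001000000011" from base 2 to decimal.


Input: "1001000000011" in base 2
Positional expansion:
  Digit '1' (value 1) x 2^12 = 4096
  Digit '0' (value 0) x 2^11 = 0
  Digit '0' (value 0) x 2^10 = 0
  Digit '1' (value 1) x 2^9 = 512
  Digit '0' (value 0) x 2^8 = 0
  Digit '0' (value 0) x 2^7 = 0
  Digit '0' (value 0) x 2^6 = 0
  Digit '0' (value 0) x 2^5 = 0
  Digit '0' (value 0) x 2^4 = 0
  Digit '0' (value 0) x 2^3 = 0
  Digit '0' (value 0) x 2^2 = 0
  Digit '1' (value 1) x 2^1 = 2
  Digit '1' (value 1) x 2^0 = 1
Sum = 4611

4611


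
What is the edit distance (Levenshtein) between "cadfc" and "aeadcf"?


Computing edit distance: "cadfc" -> "aeadcf"
DP table:
           a    e    a    d    c    f
      0    1    2    3    4    5    6
  c   1    1    2    3    4    4    5
  a   2    1    2    2    3    4    5
  d   3    2    2    3    2    3    4
  f   4    3    3    3    3    3    3
  c   5    4    4    4    4    3    4
Edit distance = dp[5][6] = 4

4


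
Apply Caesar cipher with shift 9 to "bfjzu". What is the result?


Caesar cipher: shift "bfjzu" by 9
  'b' (pos 1) + 9 = pos 10 = 'k'
  'f' (pos 5) + 9 = pos 14 = 'o'
  'j' (pos 9) + 9 = pos 18 = 's'
  'z' (pos 25) + 9 = pos 8 = 'i'
  'u' (pos 20) + 9 = pos 3 = 'd'
Result: kosid

kosid


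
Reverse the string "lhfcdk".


Input: lhfcdk
Reading characters right to left:
  Position 5: 'k'
  Position 4: 'd'
  Position 3: 'c'
  Position 2: 'f'
  Position 1: 'h'
  Position 0: 'l'
Reversed: kdcfhl

kdcfhl


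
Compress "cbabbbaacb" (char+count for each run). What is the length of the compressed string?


Input: cbabbbaacb
Runs:
  'c' x 1 => "c1"
  'b' x 1 => "b1"
  'a' x 1 => "a1"
  'b' x 3 => "b3"
  'a' x 2 => "a2"
  'c' x 1 => "c1"
  'b' x 1 => "b1"
Compressed: "c1b1a1b3a2c1b1"
Compressed length: 14

14


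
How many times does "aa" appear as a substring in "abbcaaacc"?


Searching for "aa" in "abbcaaacc"
Scanning each position:
  Position 0: "ab" => no
  Position 1: "bb" => no
  Position 2: "bc" => no
  Position 3: "ca" => no
  Position 4: "aa" => MATCH
  Position 5: "aa" => MATCH
  Position 6: "ac" => no
  Position 7: "cc" => no
Total occurrences: 2

2


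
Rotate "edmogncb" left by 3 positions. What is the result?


Input: "edmogncb", rotate left by 3
First 3 characters: "edm"
Remaining characters: "ogncb"
Concatenate remaining + first: "ogncb" + "edm" = "ogncbedm"

ogncbedm


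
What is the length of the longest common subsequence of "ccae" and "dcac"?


LCS of "ccae" and "dcac"
DP table:
           d    c    a    c
      0    0    0    0    0
  c   0    0    1    1    1
  c   0    0    1    1    2
  a   0    0    1    2    2
  e   0    0    1    2    2
LCS length = dp[4][4] = 2

2


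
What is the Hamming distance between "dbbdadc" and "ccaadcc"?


Comparing "dbbdadc" and "ccaadcc" position by position:
  Position 0: 'd' vs 'c' => differ
  Position 1: 'b' vs 'c' => differ
  Position 2: 'b' vs 'a' => differ
  Position 3: 'd' vs 'a' => differ
  Position 4: 'a' vs 'd' => differ
  Position 5: 'd' vs 'c' => differ
  Position 6: 'c' vs 'c' => same
Total differences (Hamming distance): 6

6


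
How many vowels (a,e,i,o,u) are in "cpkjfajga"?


Input: cpkjfajga
Checking each character:
  'c' at position 0: consonant
  'p' at position 1: consonant
  'k' at position 2: consonant
  'j' at position 3: consonant
  'f' at position 4: consonant
  'a' at position 5: vowel (running total: 1)
  'j' at position 6: consonant
  'g' at position 7: consonant
  'a' at position 8: vowel (running total: 2)
Total vowels: 2

2


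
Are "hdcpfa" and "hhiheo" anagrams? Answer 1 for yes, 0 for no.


Strings: "hdcpfa", "hhiheo"
Sorted first:  acdfhp
Sorted second: ehhhio
Differ at position 0: 'a' vs 'e' => not anagrams

0


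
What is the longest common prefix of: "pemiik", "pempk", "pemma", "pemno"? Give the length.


Words: pemiik, pempk, pemma, pemno
  Position 0: all 'p' => match
  Position 1: all 'e' => match
  Position 2: all 'm' => match
  Position 3: ('i', 'p', 'm', 'n') => mismatch, stop
LCP = "pem" (length 3)

3


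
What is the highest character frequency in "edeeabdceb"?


Input: edeeabdceb
Character counts:
  'a': 1
  'b': 2
  'c': 1
  'd': 2
  'e': 4
Maximum frequency: 4

4


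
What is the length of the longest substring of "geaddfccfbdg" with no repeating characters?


Input: "geaddfccfbdg"
Sliding window (track last position of each char):
  Position 0 ('g'): window [0,0] length 1 -- new best
  Position 1 ('e'): window [0,1] length 2 -- new best
  Position 2 ('a'): window [0,2] length 3 -- new best
  Position 3 ('d'): window [0,3] length 4 -- new best
  Position 4 ('d'): repeat (last at 3), move window start to 4
  Position 4 ('d'): window [4,4] length 1
  Position 5 ('f'): window [4,5] length 2
  Position 6 ('c'): window [4,6] length 3
  Position 7 ('c'): repeat (last at 6), move window start to 7
  Position 7 ('c'): window [7,7] length 1
  Position 8 ('f'): window [7,8] length 2
  Position 9 ('b'): window [7,9] length 3
  Position 10 ('d'): window [7,10] length 4
  Position 11 ('g'): window [7,11] length 5 -- new best
Longest substring with no repeats: "cfbdg" with length 5

5


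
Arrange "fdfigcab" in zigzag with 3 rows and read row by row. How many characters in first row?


Zigzag "fdfigcab" into 3 rows:
Placing characters:
  'f' => row 0
  'd' => row 1
  'f' => row 2
  'i' => row 1
  'g' => row 0
  'c' => row 1
  'a' => row 2
  'b' => row 1
Rows:
  Row 0: "fg"
  Row 1: "dicb"
  Row 2: "fa"
First row length: 2

2


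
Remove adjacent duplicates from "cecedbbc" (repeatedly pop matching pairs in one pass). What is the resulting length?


Input: cecedbbc
Stack-based adjacent duplicate removal:
  Read 'c': push. Stack: c
  Read 'e': push. Stack: ce
  Read 'c': push. Stack: cec
  Read 'e': push. Stack: cece
  Read 'd': push. Stack: ceced
  Read 'b': push. Stack: cecedb
  Read 'b': matches stack top 'b' => pop. Stack: ceced
  Read 'c': push. Stack: cecedc
Final stack: "cecedc" (length 6)

6


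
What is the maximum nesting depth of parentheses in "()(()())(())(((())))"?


Input: "()(()())(())(((())))"
Tracking depth:
  Position 0 '(': depth becomes 1
  Position 1 ')': depth becomes 0
  Position 2 '(': depth becomes 1
  Position 3 '(': depth becomes 2
  Position 4 ')': depth becomes 1
  Position 5 '(': depth becomes 2
  Position 6 ')': depth becomes 1
  Position 7 ')': depth becomes 0
  Position 8 '(': depth becomes 1
  Position 9 '(': depth becomes 2
  Position 10 ')': depth becomes 1
  Position 11 ')': depth becomes 0
  Position 12 '(': depth becomes 1
  Position 13 '(': depth becomes 2
  Position 14 '(': depth becomes 3
  Position 15 '(': depth becomes 4
  Position 16 ')': depth becomes 3
  Position 17 ')': depth becomes 2
  Position 18 ')': depth becomes 1
  Position 19 ')': depth becomes 0
Maximum depth reached: 4

4


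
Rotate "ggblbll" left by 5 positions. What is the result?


Input: "ggblbll", rotate left by 5
First 5 characters: "ggblb"
Remaining characters: "ll"
Concatenate remaining + first: "ll" + "ggblb" = "llggblb"

llggblb


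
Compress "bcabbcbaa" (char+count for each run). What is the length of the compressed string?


Input: bcabbcbaa
Runs:
  'b' x 1 => "b1"
  'c' x 1 => "c1"
  'a' x 1 => "a1"
  'b' x 2 => "b2"
  'c' x 1 => "c1"
  'b' x 1 => "b1"
  'a' x 2 => "a2"
Compressed: "b1c1a1b2c1b1a2"
Compressed length: 14

14


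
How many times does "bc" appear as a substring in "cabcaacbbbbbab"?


Searching for "bc" in "cabcaacbbbbbab"
Scanning each position:
  Position 0: "ca" => no
  Position 1: "ab" => no
  Position 2: "bc" => MATCH
  Position 3: "ca" => no
  Position 4: "aa" => no
  Position 5: "ac" => no
  Position 6: "cb" => no
  Position 7: "bb" => no
  Position 8: "bb" => no
  Position 9: "bb" => no
  Position 10: "bb" => no
  Position 11: "ba" => no
  Position 12: "ab" => no
Total occurrences: 1

1


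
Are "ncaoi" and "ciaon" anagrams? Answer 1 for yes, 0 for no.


Strings: "ncaoi", "ciaon"
Sorted first:  acino
Sorted second: acino
Sorted forms match => anagrams

1


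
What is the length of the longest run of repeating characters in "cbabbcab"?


Input: "cbabbcab"
Scanning for longest run:
  Position 1 ('b'): new char, reset run to 1
  Position 2 ('a'): new char, reset run to 1
  Position 3 ('b'): new char, reset run to 1
  Position 4 ('b'): continues run of 'b', length=2
  Position 5 ('c'): new char, reset run to 1
  Position 6 ('a'): new char, reset run to 1
  Position 7 ('b'): new char, reset run to 1
Longest run: 'b' with length 2

2


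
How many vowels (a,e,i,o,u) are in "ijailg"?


Input: ijailg
Checking each character:
  'i' at position 0: vowel (running total: 1)
  'j' at position 1: consonant
  'a' at position 2: vowel (running total: 2)
  'i' at position 3: vowel (running total: 3)
  'l' at position 4: consonant
  'g' at position 5: consonant
Total vowels: 3

3


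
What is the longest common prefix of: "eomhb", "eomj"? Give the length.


Words: eomhb, eomj
  Position 0: all 'e' => match
  Position 1: all 'o' => match
  Position 2: all 'm' => match
  Position 3: ('h', 'j') => mismatch, stop
LCP = "eom" (length 3)

3


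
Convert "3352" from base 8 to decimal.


Input: "3352" in base 8
Positional expansion:
  Digit '3' (value 3) x 8^3 = 1536
  Digit '3' (value 3) x 8^2 = 192
  Digit '5' (value 5) x 8^1 = 40
  Digit '2' (value 2) x 8^0 = 2
Sum = 1770

1770


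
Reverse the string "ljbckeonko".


Input: ljbckeonko
Reading characters right to left:
  Position 9: 'o'
  Position 8: 'k'
  Position 7: 'n'
  Position 6: 'o'
  Position 5: 'e'
  Position 4: 'k'
  Position 3: 'c'
  Position 2: 'b'
  Position 1: 'j'
  Position 0: 'l'
Reversed: oknoekcbjl

oknoekcbjl


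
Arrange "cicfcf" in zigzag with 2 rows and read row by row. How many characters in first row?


Zigzag "cicfcf" into 2 rows:
Placing characters:
  'c' => row 0
  'i' => row 1
  'c' => row 0
  'f' => row 1
  'c' => row 0
  'f' => row 1
Rows:
  Row 0: "ccc"
  Row 1: "iff"
First row length: 3

3


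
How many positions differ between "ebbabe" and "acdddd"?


Comparing "ebbabe" and "acdddd" position by position:
  Position 0: 'e' vs 'a' => DIFFER
  Position 1: 'b' vs 'c' => DIFFER
  Position 2: 'b' vs 'd' => DIFFER
  Position 3: 'a' vs 'd' => DIFFER
  Position 4: 'b' vs 'd' => DIFFER
  Position 5: 'e' vs 'd' => DIFFER
Positions that differ: 6

6


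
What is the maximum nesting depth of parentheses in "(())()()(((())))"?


Input: "(())()()(((())))"
Tracking depth:
  Position 0 '(': depth becomes 1
  Position 1 '(': depth becomes 2
  Position 2 ')': depth becomes 1
  Position 3 ')': depth becomes 0
  Position 4 '(': depth becomes 1
  Position 5 ')': depth becomes 0
  Position 6 '(': depth becomes 1
  Position 7 ')': depth becomes 0
  Position 8 '(': depth becomes 1
  Position 9 '(': depth becomes 2
  Position 10 '(': depth becomes 3
  Position 11 '(': depth becomes 4
  Position 12 ')': depth becomes 3
  Position 13 ')': depth becomes 2
  Position 14 ')': depth becomes 1
  Position 15 ')': depth becomes 0
Maximum depth reached: 4

4


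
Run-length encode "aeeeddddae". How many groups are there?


Input: aeeeddddae
Scanning for consecutive runs:
  Group 1: 'a' x 1 (positions 0-0)
  Group 2: 'e' x 3 (positions 1-3)
  Group 3: 'd' x 4 (positions 4-7)
  Group 4: 'a' x 1 (positions 8-8)
  Group 5: 'e' x 1 (positions 9-9)
Total groups: 5

5


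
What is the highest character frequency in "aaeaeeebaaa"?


Input: aaeaeeebaaa
Character counts:
  'a': 6
  'b': 1
  'e': 4
Maximum frequency: 6

6


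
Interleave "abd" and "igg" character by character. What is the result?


Interleaving "abd" and "igg":
  Position 0: 'a' from first, 'i' from second => "ai"
  Position 1: 'b' from first, 'g' from second => "bg"
  Position 2: 'd' from first, 'g' from second => "dg"
Result: aibgdg

aibgdg


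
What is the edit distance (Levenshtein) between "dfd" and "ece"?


Computing edit distance: "dfd" -> "ece"
DP table:
           e    c    e
      0    1    2    3
  d   1    1    2    3
  f   2    2    2    3
  d   3    3    3    3
Edit distance = dp[3][3] = 3

3


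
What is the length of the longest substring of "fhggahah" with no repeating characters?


Input: "fhggahah"
Sliding window (track last position of each char):
  Position 0 ('f'): window [0,0] length 1 -- new best
  Position 1 ('h'): window [0,1] length 2 -- new best
  Position 2 ('g'): window [0,2] length 3 -- new best
  Position 3 ('g'): repeat (last at 2), move window start to 3
  Position 3 ('g'): window [3,3] length 1
  Position 4 ('a'): window [3,4] length 2
  Position 5 ('h'): window [3,5] length 3
  Position 6 ('a'): repeat (last at 4), move window start to 5
  Position 6 ('a'): window [5,6] length 2
  Position 7 ('h'): repeat (last at 5), move window start to 6
  Position 7 ('h'): window [6,7] length 2
Longest substring with no repeats: "fhg" with length 3

3


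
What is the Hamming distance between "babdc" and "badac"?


Comparing "babdc" and "badac" position by position:
  Position 0: 'b' vs 'b' => same
  Position 1: 'a' vs 'a' => same
  Position 2: 'b' vs 'd' => differ
  Position 3: 'd' vs 'a' => differ
  Position 4: 'c' vs 'c' => same
Total differences (Hamming distance): 2

2


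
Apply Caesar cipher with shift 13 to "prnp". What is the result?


Caesar cipher: shift "prnp" by 13
  'p' (pos 15) + 13 = pos 2 = 'c'
  'r' (pos 17) + 13 = pos 4 = 'e'
  'n' (pos 13) + 13 = pos 0 = 'a'
  'p' (pos 15) + 13 = pos 2 = 'c'
Result: ceac

ceac


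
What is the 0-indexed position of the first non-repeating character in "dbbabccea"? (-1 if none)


Input: dbbabccea
Character frequencies:
  'a': 2
  'b': 3
  'c': 2
  'd': 1
  'e': 1
Scanning left to right for freq == 1:
  Position 0 ('d'): unique! => answer = 0

0


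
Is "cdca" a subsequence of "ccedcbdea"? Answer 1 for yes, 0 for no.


Check if "cdca" is a subsequence of "ccedcbdea"
Greedy scan:
  Position 0 ('c'): matches sub[0] = 'c'
  Position 1 ('c'): no match needed
  Position 2 ('e'): no match needed
  Position 3 ('d'): matches sub[1] = 'd'
  Position 4 ('c'): matches sub[2] = 'c'
  Position 5 ('b'): no match needed
  Position 6 ('d'): no match needed
  Position 7 ('e'): no match needed
  Position 8 ('a'): matches sub[3] = 'a'
All 4 characters matched => is a subsequence

1


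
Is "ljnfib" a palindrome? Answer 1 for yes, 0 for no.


Input: ljnfib
Reversed: bifnjl
  Compare pos 0 ('l') with pos 5 ('b'): MISMATCH
  Compare pos 1 ('j') with pos 4 ('i'): MISMATCH
  Compare pos 2 ('n') with pos 3 ('f'): MISMATCH
Result: not a palindrome

0


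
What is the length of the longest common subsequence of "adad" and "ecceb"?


LCS of "adad" and "ecceb"
DP table:
           e    c    c    e    b
      0    0    0    0    0    0
  a   0    0    0    0    0    0
  d   0    0    0    0    0    0
  a   0    0    0    0    0    0
  d   0    0    0    0    0    0
LCS length = dp[4][5] = 0

0


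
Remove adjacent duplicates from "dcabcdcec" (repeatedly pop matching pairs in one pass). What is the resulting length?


Input: dcabcdcec
Stack-based adjacent duplicate removal:
  Read 'd': push. Stack: d
  Read 'c': push. Stack: dc
  Read 'a': push. Stack: dca
  Read 'b': push. Stack: dcab
  Read 'c': push. Stack: dcabc
  Read 'd': push. Stack: dcabcd
  Read 'c': push. Stack: dcabcdc
  Read 'e': push. Stack: dcabcdce
  Read 'c': push. Stack: dcabcdcec
Final stack: "dcabcdcec" (length 9)

9


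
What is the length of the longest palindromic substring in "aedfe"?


Input: "aedfe"
Checking substrings for palindromes:
  No multi-char palindromic substrings found
Longest palindromic substring: "a" with length 1

1


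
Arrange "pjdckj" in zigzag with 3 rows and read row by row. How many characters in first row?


Zigzag "pjdckj" into 3 rows:
Placing characters:
  'p' => row 0
  'j' => row 1
  'd' => row 2
  'c' => row 1
  'k' => row 0
  'j' => row 1
Rows:
  Row 0: "pk"
  Row 1: "jcj"
  Row 2: "d"
First row length: 2

2


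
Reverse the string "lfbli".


Input: lfbli
Reading characters right to left:
  Position 4: 'i'
  Position 3: 'l'
  Position 2: 'b'
  Position 1: 'f'
  Position 0: 'l'
Reversed: ilbfl

ilbfl


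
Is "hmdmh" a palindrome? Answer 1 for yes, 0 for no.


Input: hmdmh
Reversed: hmdmh
  Compare pos 0 ('h') with pos 4 ('h'): match
  Compare pos 1 ('m') with pos 3 ('m'): match
Result: palindrome

1


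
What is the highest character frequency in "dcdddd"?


Input: dcdddd
Character counts:
  'c': 1
  'd': 5
Maximum frequency: 5

5


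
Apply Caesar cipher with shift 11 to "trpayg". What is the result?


Caesar cipher: shift "trpayg" by 11
  't' (pos 19) + 11 = pos 4 = 'e'
  'r' (pos 17) + 11 = pos 2 = 'c'
  'p' (pos 15) + 11 = pos 0 = 'a'
  'a' (pos 0) + 11 = pos 11 = 'l'
  'y' (pos 24) + 11 = pos 9 = 'j'
  'g' (pos 6) + 11 = pos 17 = 'r'
Result: ecaljr

ecaljr


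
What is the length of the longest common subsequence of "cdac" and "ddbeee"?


LCS of "cdac" and "ddbeee"
DP table:
           d    d    b    e    e    e
      0    0    0    0    0    0    0
  c   0    0    0    0    0    0    0
  d   0    1    1    1    1    1    1
  a   0    1    1    1    1    1    1
  c   0    1    1    1    1    1    1
LCS length = dp[4][6] = 1

1


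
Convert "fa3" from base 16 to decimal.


Input: "fa3" in base 16
Positional expansion:
  Digit 'f' (value 15) x 16^2 = 3840
  Digit 'a' (value 10) x 16^1 = 160
  Digit '3' (value 3) x 16^0 = 3
Sum = 4003

4003


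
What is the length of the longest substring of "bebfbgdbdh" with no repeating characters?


Input: "bebfbgdbdh"
Sliding window (track last position of each char):
  Position 0 ('b'): window [0,0] length 1 -- new best
  Position 1 ('e'): window [0,1] length 2 -- new best
  Position 2 ('b'): repeat (last at 0), move window start to 1
  Position 2 ('b'): window [1,2] length 2
  Position 3 ('f'): window [1,3] length 3 -- new best
  Position 4 ('b'): repeat (last at 2), move window start to 3
  Position 4 ('b'): window [3,4] length 2
  Position 5 ('g'): window [3,5] length 3
  Position 6 ('d'): window [3,6] length 4 -- new best
  Position 7 ('b'): repeat (last at 4), move window start to 5
  Position 7 ('b'): window [5,7] length 3
  Position 8 ('d'): repeat (last at 6), move window start to 7
  Position 8 ('d'): window [7,8] length 2
  Position 9 ('h'): window [7,9] length 3
Longest substring with no repeats: "fbgd" with length 4

4


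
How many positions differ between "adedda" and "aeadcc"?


Comparing "adedda" and "aeadcc" position by position:
  Position 0: 'a' vs 'a' => same
  Position 1: 'd' vs 'e' => DIFFER
  Position 2: 'e' vs 'a' => DIFFER
  Position 3: 'd' vs 'd' => same
  Position 4: 'd' vs 'c' => DIFFER
  Position 5: 'a' vs 'c' => DIFFER
Positions that differ: 4

4


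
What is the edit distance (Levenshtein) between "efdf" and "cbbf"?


Computing edit distance: "efdf" -> "cbbf"
DP table:
           c    b    b    f
      0    1    2    3    4
  e   1    1    2    3    4
  f   2    2    2    3    3
  d   3    3    3    3    4
  f   4    4    4    4    3
Edit distance = dp[4][4] = 3

3


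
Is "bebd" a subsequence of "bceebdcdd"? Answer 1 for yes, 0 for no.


Check if "bebd" is a subsequence of "bceebdcdd"
Greedy scan:
  Position 0 ('b'): matches sub[0] = 'b'
  Position 1 ('c'): no match needed
  Position 2 ('e'): matches sub[1] = 'e'
  Position 3 ('e'): no match needed
  Position 4 ('b'): matches sub[2] = 'b'
  Position 5 ('d'): matches sub[3] = 'd'
  Position 6 ('c'): no match needed
  Position 7 ('d'): no match needed
  Position 8 ('d'): no match needed
All 4 characters matched => is a subsequence

1


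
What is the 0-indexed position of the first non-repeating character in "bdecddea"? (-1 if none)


Input: bdecddea
Character frequencies:
  'a': 1
  'b': 1
  'c': 1
  'd': 3
  'e': 2
Scanning left to right for freq == 1:
  Position 0 ('b'): unique! => answer = 0

0


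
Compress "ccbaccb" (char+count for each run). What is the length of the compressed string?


Input: ccbaccb
Runs:
  'c' x 2 => "c2"
  'b' x 1 => "b1"
  'a' x 1 => "a1"
  'c' x 2 => "c2"
  'b' x 1 => "b1"
Compressed: "c2b1a1c2b1"
Compressed length: 10

10


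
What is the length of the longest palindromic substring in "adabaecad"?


Input: "adabaecad"
Checking substrings for palindromes:
  [0:3] "ada" (len 3) => palindrome
  [2:5] "aba" (len 3) => palindrome
Longest palindromic substring: "ada" with length 3

3


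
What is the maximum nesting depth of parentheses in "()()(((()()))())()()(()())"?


Input: "()()(((()()))())()()(()())"
Tracking depth:
  Position 0 '(': depth becomes 1
  Position 1 ')': depth becomes 0
  Position 2 '(': depth becomes 1
  Position 3 ')': depth becomes 0
  Position 4 '(': depth becomes 1
  Position 5 '(': depth becomes 2
  Position 6 '(': depth becomes 3
  Position 7 '(': depth becomes 4
  Position 8 ')': depth becomes 3
  Position 9 '(': depth becomes 4
  Position 10 ')': depth becomes 3
  Position 11 ')': depth becomes 2
  Position 12 ')': depth becomes 1
  Position 13 '(': depth becomes 2
  Position 14 ')': depth becomes 1
  Position 15 ')': depth becomes 0
  Position 16 '(': depth becomes 1
  Position 17 ')': depth becomes 0
  Position 18 '(': depth becomes 1
  Position 19 ')': depth becomes 0
  Position 20 '(': depth becomes 1
  Position 21 '(': depth becomes 2
  Position 22 ')': depth becomes 1
  Position 23 '(': depth becomes 2
  Position 24 ')': depth becomes 1
  Position 25 ')': depth becomes 0
Maximum depth reached: 4

4


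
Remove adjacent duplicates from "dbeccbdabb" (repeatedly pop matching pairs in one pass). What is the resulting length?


Input: dbeccbdabb
Stack-based adjacent duplicate removal:
  Read 'd': push. Stack: d
  Read 'b': push. Stack: db
  Read 'e': push. Stack: dbe
  Read 'c': push. Stack: dbec
  Read 'c': matches stack top 'c' => pop. Stack: dbe
  Read 'b': push. Stack: dbeb
  Read 'd': push. Stack: dbebd
  Read 'a': push. Stack: dbebda
  Read 'b': push. Stack: dbebdab
  Read 'b': matches stack top 'b' => pop. Stack: dbebda
Final stack: "dbebda" (length 6)

6


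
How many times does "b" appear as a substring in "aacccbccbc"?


Searching for "b" in "aacccbccbc"
Scanning each position:
  Position 0: "a" => no
  Position 1: "a" => no
  Position 2: "c" => no
  Position 3: "c" => no
  Position 4: "c" => no
  Position 5: "b" => MATCH
  Position 6: "c" => no
  Position 7: "c" => no
  Position 8: "b" => MATCH
  Position 9: "c" => no
Total occurrences: 2

2


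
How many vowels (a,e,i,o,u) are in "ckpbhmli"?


Input: ckpbhmli
Checking each character:
  'c' at position 0: consonant
  'k' at position 1: consonant
  'p' at position 2: consonant
  'b' at position 3: consonant
  'h' at position 4: consonant
  'm' at position 5: consonant
  'l' at position 6: consonant
  'i' at position 7: vowel (running total: 1)
Total vowels: 1

1


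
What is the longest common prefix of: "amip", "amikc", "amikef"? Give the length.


Words: amip, amikc, amikef
  Position 0: all 'a' => match
  Position 1: all 'm' => match
  Position 2: all 'i' => match
  Position 3: ('p', 'k', 'k') => mismatch, stop
LCP = "ami" (length 3)

3


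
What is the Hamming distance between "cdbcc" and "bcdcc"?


Comparing "cdbcc" and "bcdcc" position by position:
  Position 0: 'c' vs 'b' => differ
  Position 1: 'd' vs 'c' => differ
  Position 2: 'b' vs 'd' => differ
  Position 3: 'c' vs 'c' => same
  Position 4: 'c' vs 'c' => same
Total differences (Hamming distance): 3

3


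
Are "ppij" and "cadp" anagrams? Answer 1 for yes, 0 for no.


Strings: "ppij", "cadp"
Sorted first:  ijpp
Sorted second: acdp
Differ at position 0: 'i' vs 'a' => not anagrams

0


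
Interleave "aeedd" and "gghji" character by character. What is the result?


Interleaving "aeedd" and "gghji":
  Position 0: 'a' from first, 'g' from second => "ag"
  Position 1: 'e' from first, 'g' from second => "eg"
  Position 2: 'e' from first, 'h' from second => "eh"
  Position 3: 'd' from first, 'j' from second => "dj"
  Position 4: 'd' from first, 'i' from second => "di"
Result: agegehdjdi

agegehdjdi


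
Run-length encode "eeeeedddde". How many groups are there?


Input: eeeeedddde
Scanning for consecutive runs:
  Group 1: 'e' x 5 (positions 0-4)
  Group 2: 'd' x 4 (positions 5-8)
  Group 3: 'e' x 1 (positions 9-9)
Total groups: 3

3


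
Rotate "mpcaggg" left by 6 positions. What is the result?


Input: "mpcaggg", rotate left by 6
First 6 characters: "mpcagg"
Remaining characters: "g"
Concatenate remaining + first: "g" + "mpcagg" = "gmpcagg"

gmpcagg


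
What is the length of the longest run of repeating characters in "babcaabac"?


Input: "babcaabac"
Scanning for longest run:
  Position 1 ('a'): new char, reset run to 1
  Position 2 ('b'): new char, reset run to 1
  Position 3 ('c'): new char, reset run to 1
  Position 4 ('a'): new char, reset run to 1
  Position 5 ('a'): continues run of 'a', length=2
  Position 6 ('b'): new char, reset run to 1
  Position 7 ('a'): new char, reset run to 1
  Position 8 ('c'): new char, reset run to 1
Longest run: 'a' with length 2

2


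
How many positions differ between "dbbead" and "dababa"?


Comparing "dbbead" and "dababa" position by position:
  Position 0: 'd' vs 'd' => same
  Position 1: 'b' vs 'a' => DIFFER
  Position 2: 'b' vs 'b' => same
  Position 3: 'e' vs 'a' => DIFFER
  Position 4: 'a' vs 'b' => DIFFER
  Position 5: 'd' vs 'a' => DIFFER
Positions that differ: 4

4


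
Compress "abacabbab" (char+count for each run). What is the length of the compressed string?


Input: abacabbab
Runs:
  'a' x 1 => "a1"
  'b' x 1 => "b1"
  'a' x 1 => "a1"
  'c' x 1 => "c1"
  'a' x 1 => "a1"
  'b' x 2 => "b2"
  'a' x 1 => "a1"
  'b' x 1 => "b1"
Compressed: "a1b1a1c1a1b2a1b1"
Compressed length: 16

16


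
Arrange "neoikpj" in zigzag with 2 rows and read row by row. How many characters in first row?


Zigzag "neoikpj" into 2 rows:
Placing characters:
  'n' => row 0
  'e' => row 1
  'o' => row 0
  'i' => row 1
  'k' => row 0
  'p' => row 1
  'j' => row 0
Rows:
  Row 0: "nokj"
  Row 1: "eip"
First row length: 4

4


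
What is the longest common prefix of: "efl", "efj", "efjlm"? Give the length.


Words: efl, efj, efjlm
  Position 0: all 'e' => match
  Position 1: all 'f' => match
  Position 2: ('l', 'j', 'j') => mismatch, stop
LCP = "ef" (length 2)

2


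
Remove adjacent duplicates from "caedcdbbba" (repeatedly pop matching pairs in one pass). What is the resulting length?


Input: caedcdbbba
Stack-based adjacent duplicate removal:
  Read 'c': push. Stack: c
  Read 'a': push. Stack: ca
  Read 'e': push. Stack: cae
  Read 'd': push. Stack: caed
  Read 'c': push. Stack: caedc
  Read 'd': push. Stack: caedcd
  Read 'b': push. Stack: caedcdb
  Read 'b': matches stack top 'b' => pop. Stack: caedcd
  Read 'b': push. Stack: caedcdb
  Read 'a': push. Stack: caedcdba
Final stack: "caedcdba" (length 8)

8


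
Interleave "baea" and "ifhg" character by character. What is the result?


Interleaving "baea" and "ifhg":
  Position 0: 'b' from first, 'i' from second => "bi"
  Position 1: 'a' from first, 'f' from second => "af"
  Position 2: 'e' from first, 'h' from second => "eh"
  Position 3: 'a' from first, 'g' from second => "ag"
Result: biafehag

biafehag


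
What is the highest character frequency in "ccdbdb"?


Input: ccdbdb
Character counts:
  'b': 2
  'c': 2
  'd': 2
Maximum frequency: 2

2


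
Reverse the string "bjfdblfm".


Input: bjfdblfm
Reading characters right to left:
  Position 7: 'm'
  Position 6: 'f'
  Position 5: 'l'
  Position 4: 'b'
  Position 3: 'd'
  Position 2: 'f'
  Position 1: 'j'
  Position 0: 'b'
Reversed: mflbdfjb

mflbdfjb


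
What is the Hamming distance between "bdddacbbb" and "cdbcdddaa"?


Comparing "bdddacbbb" and "cdbcdddaa" position by position:
  Position 0: 'b' vs 'c' => differ
  Position 1: 'd' vs 'd' => same
  Position 2: 'd' vs 'b' => differ
  Position 3: 'd' vs 'c' => differ
  Position 4: 'a' vs 'd' => differ
  Position 5: 'c' vs 'd' => differ
  Position 6: 'b' vs 'd' => differ
  Position 7: 'b' vs 'a' => differ
  Position 8: 'b' vs 'a' => differ
Total differences (Hamming distance): 8

8


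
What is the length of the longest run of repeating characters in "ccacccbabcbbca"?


Input: "ccacccbabcbbca"
Scanning for longest run:
  Position 1 ('c'): continues run of 'c', length=2
  Position 2 ('a'): new char, reset run to 1
  Position 3 ('c'): new char, reset run to 1
  Position 4 ('c'): continues run of 'c', length=2
  Position 5 ('c'): continues run of 'c', length=3
  Position 6 ('b'): new char, reset run to 1
  Position 7 ('a'): new char, reset run to 1
  Position 8 ('b'): new char, reset run to 1
  Position 9 ('c'): new char, reset run to 1
  Position 10 ('b'): new char, reset run to 1
  Position 11 ('b'): continues run of 'b', length=2
  Position 12 ('c'): new char, reset run to 1
  Position 13 ('a'): new char, reset run to 1
Longest run: 'c' with length 3

3


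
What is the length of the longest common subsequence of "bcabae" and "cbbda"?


LCS of "bcabae" and "cbbda"
DP table:
           c    b    b    d    a
      0    0    0    0    0    0
  b   0    0    1    1    1    1
  c   0    1    1    1    1    1
  a   0    1    1    1    1    2
  b   0    1    2    2    2    2
  a   0    1    2    2    2    3
  e   0    1    2    2    2    3
LCS length = dp[6][5] = 3

3


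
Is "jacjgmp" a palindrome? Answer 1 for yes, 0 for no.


Input: jacjgmp
Reversed: pmgjcaj
  Compare pos 0 ('j') with pos 6 ('p'): MISMATCH
  Compare pos 1 ('a') with pos 5 ('m'): MISMATCH
  Compare pos 2 ('c') with pos 4 ('g'): MISMATCH
Result: not a palindrome

0


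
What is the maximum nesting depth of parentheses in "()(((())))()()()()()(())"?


Input: "()(((())))()()()()()(())"
Tracking depth:
  Position 0 '(': depth becomes 1
  Position 1 ')': depth becomes 0
  Position 2 '(': depth becomes 1
  Position 3 '(': depth becomes 2
  Position 4 '(': depth becomes 3
  Position 5 '(': depth becomes 4
  Position 6 ')': depth becomes 3
  Position 7 ')': depth becomes 2
  Position 8 ')': depth becomes 1
  Position 9 ')': depth becomes 0
  Position 10 '(': depth becomes 1
  Position 11 ')': depth becomes 0
  Position 12 '(': depth becomes 1
  Position 13 ')': depth becomes 0
  Position 14 '(': depth becomes 1
  Position 15 ')': depth becomes 0
  Position 16 '(': depth becomes 1
  Position 17 ')': depth becomes 0
  Position 18 '(': depth becomes 1
  Position 19 ')': depth becomes 0
  Position 20 '(': depth becomes 1
  Position 21 '(': depth becomes 2
  Position 22 ')': depth becomes 1
  Position 23 ')': depth becomes 0
Maximum depth reached: 4

4


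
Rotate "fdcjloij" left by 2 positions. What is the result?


Input: "fdcjloij", rotate left by 2
First 2 characters: "fd"
Remaining characters: "cjloij"
Concatenate remaining + first: "cjloij" + "fd" = "cjloijfd"

cjloijfd


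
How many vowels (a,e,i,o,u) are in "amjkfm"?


Input: amjkfm
Checking each character:
  'a' at position 0: vowel (running total: 1)
  'm' at position 1: consonant
  'j' at position 2: consonant
  'k' at position 3: consonant
  'f' at position 4: consonant
  'm' at position 5: consonant
Total vowels: 1

1


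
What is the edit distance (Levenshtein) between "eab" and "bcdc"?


Computing edit distance: "eab" -> "bcdc"
DP table:
           b    c    d    c
      0    1    2    3    4
  e   1    1    2    3    4
  a   2    2    2    3    4
  b   3    2    3    3    4
Edit distance = dp[3][4] = 4

4


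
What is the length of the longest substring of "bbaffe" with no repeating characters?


Input: "bbaffe"
Sliding window (track last position of each char):
  Position 0 ('b'): window [0,0] length 1 -- new best
  Position 1 ('b'): repeat (last at 0), move window start to 1
  Position 1 ('b'): window [1,1] length 1
  Position 2 ('a'): window [1,2] length 2 -- new best
  Position 3 ('f'): window [1,3] length 3 -- new best
  Position 4 ('f'): repeat (last at 3), move window start to 4
  Position 4 ('f'): window [4,4] length 1
  Position 5 ('e'): window [4,5] length 2
Longest substring with no repeats: "baf" with length 3

3


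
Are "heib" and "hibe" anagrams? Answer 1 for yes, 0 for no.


Strings: "heib", "hibe"
Sorted first:  behi
Sorted second: behi
Sorted forms match => anagrams

1


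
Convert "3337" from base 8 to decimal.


Input: "3337" in base 8
Positional expansion:
  Digit '3' (value 3) x 8^3 = 1536
  Digit '3' (value 3) x 8^2 = 192
  Digit '3' (value 3) x 8^1 = 24
  Digit '7' (value 7) x 8^0 = 7
Sum = 1759

1759


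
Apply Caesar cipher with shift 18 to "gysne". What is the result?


Caesar cipher: shift "gysne" by 18
  'g' (pos 6) + 18 = pos 24 = 'y'
  'y' (pos 24) + 18 = pos 16 = 'q'
  's' (pos 18) + 18 = pos 10 = 'k'
  'n' (pos 13) + 18 = pos 5 = 'f'
  'e' (pos 4) + 18 = pos 22 = 'w'
Result: yqkfw

yqkfw


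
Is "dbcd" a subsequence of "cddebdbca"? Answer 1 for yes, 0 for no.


Check if "dbcd" is a subsequence of "cddebdbca"
Greedy scan:
  Position 0 ('c'): no match needed
  Position 1 ('d'): matches sub[0] = 'd'
  Position 2 ('d'): no match needed
  Position 3 ('e'): no match needed
  Position 4 ('b'): matches sub[1] = 'b'
  Position 5 ('d'): no match needed
  Position 6 ('b'): no match needed
  Position 7 ('c'): matches sub[2] = 'c'
  Position 8 ('a'): no match needed
Only matched 3/4 characters => not a subsequence

0


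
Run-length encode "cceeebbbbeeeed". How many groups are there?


Input: cceeebbbbeeeed
Scanning for consecutive runs:
  Group 1: 'c' x 2 (positions 0-1)
  Group 2: 'e' x 3 (positions 2-4)
  Group 3: 'b' x 4 (positions 5-8)
  Group 4: 'e' x 4 (positions 9-12)
  Group 5: 'd' x 1 (positions 13-13)
Total groups: 5

5


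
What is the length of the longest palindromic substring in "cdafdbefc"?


Input: "cdafdbefc"
Checking substrings for palindromes:
  No multi-char palindromic substrings found
Longest palindromic substring: "c" with length 1

1


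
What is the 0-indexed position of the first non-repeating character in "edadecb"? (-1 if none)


Input: edadecb
Character frequencies:
  'a': 1
  'b': 1
  'c': 1
  'd': 2
  'e': 2
Scanning left to right for freq == 1:
  Position 0 ('e'): freq=2, skip
  Position 1 ('d'): freq=2, skip
  Position 2 ('a'): unique! => answer = 2

2


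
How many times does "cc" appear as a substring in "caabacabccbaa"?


Searching for "cc" in "caabacabccbaa"
Scanning each position:
  Position 0: "ca" => no
  Position 1: "aa" => no
  Position 2: "ab" => no
  Position 3: "ba" => no
  Position 4: "ac" => no
  Position 5: "ca" => no
  Position 6: "ab" => no
  Position 7: "bc" => no
  Position 8: "cc" => MATCH
  Position 9: "cb" => no
  Position 10: "ba" => no
  Position 11: "aa" => no
Total occurrences: 1

1


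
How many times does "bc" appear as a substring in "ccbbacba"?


Searching for "bc" in "ccbbacba"
Scanning each position:
  Position 0: "cc" => no
  Position 1: "cb" => no
  Position 2: "bb" => no
  Position 3: "ba" => no
  Position 4: "ac" => no
  Position 5: "cb" => no
  Position 6: "ba" => no
Total occurrences: 0

0


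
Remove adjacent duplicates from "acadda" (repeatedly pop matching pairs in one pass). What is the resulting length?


Input: acadda
Stack-based adjacent duplicate removal:
  Read 'a': push. Stack: a
  Read 'c': push. Stack: ac
  Read 'a': push. Stack: aca
  Read 'd': push. Stack: acad
  Read 'd': matches stack top 'd' => pop. Stack: aca
  Read 'a': matches stack top 'a' => pop. Stack: ac
Final stack: "ac" (length 2)

2


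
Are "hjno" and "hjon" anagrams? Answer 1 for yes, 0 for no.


Strings: "hjno", "hjon"
Sorted first:  hjno
Sorted second: hjno
Sorted forms match => anagrams

1


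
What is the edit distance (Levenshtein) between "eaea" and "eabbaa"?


Computing edit distance: "eaea" -> "eabbaa"
DP table:
           e    a    b    b    a    a
      0    1    2    3    4    5    6
  e   1    0    1    2    3    4    5
  a   2    1    0    1    2    3    4
  e   3    2    1    1    2    3    4
  a   4    3    2    2    2    2    3
Edit distance = dp[4][6] = 3

3


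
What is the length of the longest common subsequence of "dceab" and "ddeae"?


LCS of "dceab" and "ddeae"
DP table:
           d    d    e    a    e
      0    0    0    0    0    0
  d   0    1    1    1    1    1
  c   0    1    1    1    1    1
  e   0    1    1    2    2    2
  a   0    1    1    2    3    3
  b   0    1    1    2    3    3
LCS length = dp[5][5] = 3

3


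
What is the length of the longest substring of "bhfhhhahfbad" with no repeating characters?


Input: "bhfhhhahfbad"
Sliding window (track last position of each char):
  Position 0 ('b'): window [0,0] length 1 -- new best
  Position 1 ('h'): window [0,1] length 2 -- new best
  Position 2 ('f'): window [0,2] length 3 -- new best
  Position 3 ('h'): repeat (last at 1), move window start to 2
  Position 3 ('h'): window [2,3] length 2
  Position 4 ('h'): repeat (last at 3), move window start to 4
  Position 4 ('h'): window [4,4] length 1
  Position 5 ('h'): repeat (last at 4), move window start to 5
  Position 5 ('h'): window [5,5] length 1
  Position 6 ('a'): window [5,6] length 2
  Position 7 ('h'): repeat (last at 5), move window start to 6
  Position 7 ('h'): window [6,7] length 2
  Position 8 ('f'): window [6,8] length 3
  Position 9 ('b'): window [6,9] length 4 -- new best
  Position 10 ('a'): repeat (last at 6), move window start to 7
  Position 10 ('a'): window [7,10] length 4
  Position 11 ('d'): window [7,11] length 5 -- new best
Longest substring with no repeats: "hfbad" with length 5

5


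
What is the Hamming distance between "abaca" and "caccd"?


Comparing "abaca" and "caccd" position by position:
  Position 0: 'a' vs 'c' => differ
  Position 1: 'b' vs 'a' => differ
  Position 2: 'a' vs 'c' => differ
  Position 3: 'c' vs 'c' => same
  Position 4: 'a' vs 'd' => differ
Total differences (Hamming distance): 4

4


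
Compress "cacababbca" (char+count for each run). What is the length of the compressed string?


Input: cacababbca
Runs:
  'c' x 1 => "c1"
  'a' x 1 => "a1"
  'c' x 1 => "c1"
  'a' x 1 => "a1"
  'b' x 1 => "b1"
  'a' x 1 => "a1"
  'b' x 2 => "b2"
  'c' x 1 => "c1"
  'a' x 1 => "a1"
Compressed: "c1a1c1a1b1a1b2c1a1"
Compressed length: 18

18


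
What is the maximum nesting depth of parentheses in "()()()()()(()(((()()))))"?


Input: "()()()()()(()(((()()))))"
Tracking depth:
  Position 0 '(': depth becomes 1
  Position 1 ')': depth becomes 0
  Position 2 '(': depth becomes 1
  Position 3 ')': depth becomes 0
  Position 4 '(': depth becomes 1
  Position 5 ')': depth becomes 0
  Position 6 '(': depth becomes 1
  Position 7 ')': depth becomes 0
  Position 8 '(': depth becomes 1
  Position 9 ')': depth becomes 0
  Position 10 '(': depth becomes 1
  Position 11 '(': depth becomes 2
  Position 12 ')': depth becomes 1
  Position 13 '(': depth becomes 2
  Position 14 '(': depth becomes 3
  Position 15 '(': depth becomes 4
  Position 16 '(': depth becomes 5
  Position 17 ')': depth becomes 4
  Position 18 '(': depth becomes 5
  Position 19 ')': depth becomes 4
  Position 20 ')': depth becomes 3
  Position 21 ')': depth becomes 2
  Position 22 ')': depth becomes 1
  Position 23 ')': depth becomes 0
Maximum depth reached: 5

5
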